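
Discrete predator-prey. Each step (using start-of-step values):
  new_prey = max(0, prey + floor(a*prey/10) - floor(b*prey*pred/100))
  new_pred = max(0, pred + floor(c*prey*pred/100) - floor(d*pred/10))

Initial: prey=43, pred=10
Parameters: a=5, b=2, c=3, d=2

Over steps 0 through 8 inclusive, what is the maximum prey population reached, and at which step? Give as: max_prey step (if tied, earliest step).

Step 1: prey: 43+21-8=56; pred: 10+12-2=20
Step 2: prey: 56+28-22=62; pred: 20+33-4=49
Step 3: prey: 62+31-60=33; pred: 49+91-9=131
Step 4: prey: 33+16-86=0; pred: 131+129-26=234
Step 5: prey: 0+0-0=0; pred: 234+0-46=188
Step 6: prey: 0+0-0=0; pred: 188+0-37=151
Step 7: prey: 0+0-0=0; pred: 151+0-30=121
Step 8: prey: 0+0-0=0; pred: 121+0-24=97
Max prey = 62 at step 2

Answer: 62 2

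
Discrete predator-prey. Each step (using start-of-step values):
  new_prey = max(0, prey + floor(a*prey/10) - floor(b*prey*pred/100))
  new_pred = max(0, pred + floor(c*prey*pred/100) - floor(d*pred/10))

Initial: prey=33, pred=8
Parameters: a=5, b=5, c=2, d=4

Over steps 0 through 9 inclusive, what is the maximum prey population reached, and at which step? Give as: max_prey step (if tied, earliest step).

Step 1: prey: 33+16-13=36; pred: 8+5-3=10
Step 2: prey: 36+18-18=36; pred: 10+7-4=13
Step 3: prey: 36+18-23=31; pred: 13+9-5=17
Step 4: prey: 31+15-26=20; pred: 17+10-6=21
Step 5: prey: 20+10-21=9; pred: 21+8-8=21
Step 6: prey: 9+4-9=4; pred: 21+3-8=16
Step 7: prey: 4+2-3=3; pred: 16+1-6=11
Step 8: prey: 3+1-1=3; pred: 11+0-4=7
Step 9: prey: 3+1-1=3; pred: 7+0-2=5
Max prey = 36 at step 1

Answer: 36 1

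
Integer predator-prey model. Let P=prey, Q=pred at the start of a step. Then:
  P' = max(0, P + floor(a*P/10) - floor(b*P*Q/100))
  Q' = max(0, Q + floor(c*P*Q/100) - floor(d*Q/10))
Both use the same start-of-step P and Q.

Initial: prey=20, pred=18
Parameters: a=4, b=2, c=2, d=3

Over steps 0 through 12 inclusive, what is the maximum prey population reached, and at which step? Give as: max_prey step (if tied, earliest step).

Step 1: prey: 20+8-7=21; pred: 18+7-5=20
Step 2: prey: 21+8-8=21; pred: 20+8-6=22
Step 3: prey: 21+8-9=20; pred: 22+9-6=25
Step 4: prey: 20+8-10=18; pred: 25+10-7=28
Step 5: prey: 18+7-10=15; pred: 28+10-8=30
Step 6: prey: 15+6-9=12; pred: 30+9-9=30
Step 7: prey: 12+4-7=9; pred: 30+7-9=28
Step 8: prey: 9+3-5=7; pred: 28+5-8=25
Step 9: prey: 7+2-3=6; pred: 25+3-7=21
Step 10: prey: 6+2-2=6; pred: 21+2-6=17
Step 11: prey: 6+2-2=6; pred: 17+2-5=14
Step 12: prey: 6+2-1=7; pred: 14+1-4=11
Max prey = 21 at step 1

Answer: 21 1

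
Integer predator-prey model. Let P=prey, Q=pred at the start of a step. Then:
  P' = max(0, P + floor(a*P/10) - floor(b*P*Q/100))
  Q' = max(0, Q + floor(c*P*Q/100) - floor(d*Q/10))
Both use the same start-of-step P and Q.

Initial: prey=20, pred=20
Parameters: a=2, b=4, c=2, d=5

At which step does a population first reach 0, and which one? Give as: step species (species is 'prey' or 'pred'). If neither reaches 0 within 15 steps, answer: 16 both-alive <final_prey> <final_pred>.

Step 1: prey: 20+4-16=8; pred: 20+8-10=18
Step 2: prey: 8+1-5=4; pred: 18+2-9=11
Step 3: prey: 4+0-1=3; pred: 11+0-5=6
Step 4: prey: 3+0-0=3; pred: 6+0-3=3
Step 5: prey: 3+0-0=3; pred: 3+0-1=2
Step 6: prey: 3+0-0=3; pred: 2+0-1=1
Step 7: prey: 3+0-0=3; pred: 1+0-0=1
Steps 8-15: state stable at prey=3, pred=1 (no change)
No extinction within 15 steps

Answer: 16 both-alive 3 1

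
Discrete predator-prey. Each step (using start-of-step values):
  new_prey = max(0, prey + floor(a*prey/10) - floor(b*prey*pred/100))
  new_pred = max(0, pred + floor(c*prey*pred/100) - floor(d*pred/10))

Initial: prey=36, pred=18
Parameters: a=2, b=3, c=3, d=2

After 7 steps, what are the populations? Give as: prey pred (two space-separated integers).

Answer: 0 21

Derivation:
Step 1: prey: 36+7-19=24; pred: 18+19-3=34
Step 2: prey: 24+4-24=4; pred: 34+24-6=52
Step 3: prey: 4+0-6=0; pred: 52+6-10=48
Step 4: prey: 0+0-0=0; pred: 48+0-9=39
Step 5: prey: 0+0-0=0; pred: 39+0-7=32
Step 6: prey: 0+0-0=0; pred: 32+0-6=26
Step 7: prey: 0+0-0=0; pred: 26+0-5=21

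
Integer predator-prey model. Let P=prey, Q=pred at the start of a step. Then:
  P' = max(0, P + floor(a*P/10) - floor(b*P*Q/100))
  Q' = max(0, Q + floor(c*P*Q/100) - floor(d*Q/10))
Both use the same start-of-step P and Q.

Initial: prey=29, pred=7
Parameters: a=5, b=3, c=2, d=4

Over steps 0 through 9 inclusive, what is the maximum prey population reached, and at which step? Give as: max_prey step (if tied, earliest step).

Step 1: prey: 29+14-6=37; pred: 7+4-2=9
Step 2: prey: 37+18-9=46; pred: 9+6-3=12
Step 3: prey: 46+23-16=53; pred: 12+11-4=19
Step 4: prey: 53+26-30=49; pred: 19+20-7=32
Step 5: prey: 49+24-47=26; pred: 32+31-12=51
Step 6: prey: 26+13-39=0; pred: 51+26-20=57
Step 7: prey: 0+0-0=0; pred: 57+0-22=35
Step 8: prey: 0+0-0=0; pred: 35+0-14=21
Step 9: prey: 0+0-0=0; pred: 21+0-8=13
Max prey = 53 at step 3

Answer: 53 3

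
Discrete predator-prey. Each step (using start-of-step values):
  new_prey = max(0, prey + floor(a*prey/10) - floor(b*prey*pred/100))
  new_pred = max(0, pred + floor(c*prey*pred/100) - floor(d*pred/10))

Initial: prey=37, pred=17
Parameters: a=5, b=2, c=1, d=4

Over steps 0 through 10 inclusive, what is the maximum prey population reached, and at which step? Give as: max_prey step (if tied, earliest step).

Answer: 66 5

Derivation:
Step 1: prey: 37+18-12=43; pred: 17+6-6=17
Step 2: prey: 43+21-14=50; pred: 17+7-6=18
Step 3: prey: 50+25-18=57; pred: 18+9-7=20
Step 4: prey: 57+28-22=63; pred: 20+11-8=23
Step 5: prey: 63+31-28=66; pred: 23+14-9=28
Step 6: prey: 66+33-36=63; pred: 28+18-11=35
Step 7: prey: 63+31-44=50; pred: 35+22-14=43
Step 8: prey: 50+25-43=32; pred: 43+21-17=47
Step 9: prey: 32+16-30=18; pred: 47+15-18=44
Step 10: prey: 18+9-15=12; pred: 44+7-17=34
Max prey = 66 at step 5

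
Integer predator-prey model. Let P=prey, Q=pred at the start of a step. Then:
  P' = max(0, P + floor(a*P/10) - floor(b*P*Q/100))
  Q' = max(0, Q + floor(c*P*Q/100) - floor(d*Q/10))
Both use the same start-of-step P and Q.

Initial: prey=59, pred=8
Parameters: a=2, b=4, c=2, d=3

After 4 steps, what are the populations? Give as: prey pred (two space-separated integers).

Answer: 0 28

Derivation:
Step 1: prey: 59+11-18=52; pred: 8+9-2=15
Step 2: prey: 52+10-31=31; pred: 15+15-4=26
Step 3: prey: 31+6-32=5; pred: 26+16-7=35
Step 4: prey: 5+1-7=0; pred: 35+3-10=28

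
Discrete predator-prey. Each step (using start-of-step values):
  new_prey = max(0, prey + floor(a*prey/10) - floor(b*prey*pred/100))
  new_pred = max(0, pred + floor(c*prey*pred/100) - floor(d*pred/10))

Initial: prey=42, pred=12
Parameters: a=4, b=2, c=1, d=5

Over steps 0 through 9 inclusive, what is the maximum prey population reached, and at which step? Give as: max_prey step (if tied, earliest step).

Step 1: prey: 42+16-10=48; pred: 12+5-6=11
Step 2: prey: 48+19-10=57; pred: 11+5-5=11
Step 3: prey: 57+22-12=67; pred: 11+6-5=12
Step 4: prey: 67+26-16=77; pred: 12+8-6=14
Step 5: prey: 77+30-21=86; pred: 14+10-7=17
Step 6: prey: 86+34-29=91; pred: 17+14-8=23
Step 7: prey: 91+36-41=86; pred: 23+20-11=32
Step 8: prey: 86+34-55=65; pred: 32+27-16=43
Step 9: prey: 65+26-55=36; pred: 43+27-21=49
Max prey = 91 at step 6

Answer: 91 6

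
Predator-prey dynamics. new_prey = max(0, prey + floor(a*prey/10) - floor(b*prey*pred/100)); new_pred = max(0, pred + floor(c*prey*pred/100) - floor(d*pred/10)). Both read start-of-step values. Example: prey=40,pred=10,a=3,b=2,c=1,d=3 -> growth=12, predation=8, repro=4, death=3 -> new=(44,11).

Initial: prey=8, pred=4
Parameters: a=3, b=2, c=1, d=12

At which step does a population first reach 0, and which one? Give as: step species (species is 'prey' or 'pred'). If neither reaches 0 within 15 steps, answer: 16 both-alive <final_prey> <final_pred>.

Step 1: prey: 8+2-0=10; pred: 4+0-4=0
First extinction: pred at step 1

Answer: 1 pred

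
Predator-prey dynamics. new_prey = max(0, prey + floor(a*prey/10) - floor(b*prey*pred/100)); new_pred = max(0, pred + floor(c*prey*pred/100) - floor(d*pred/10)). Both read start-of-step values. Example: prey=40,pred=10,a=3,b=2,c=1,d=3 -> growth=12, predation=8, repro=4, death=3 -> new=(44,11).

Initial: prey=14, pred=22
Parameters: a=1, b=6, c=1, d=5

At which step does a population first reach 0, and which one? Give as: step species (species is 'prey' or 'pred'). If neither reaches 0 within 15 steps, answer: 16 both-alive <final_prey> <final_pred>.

Answer: 1 prey

Derivation:
Step 1: prey: 14+1-18=0; pred: 22+3-11=14
First extinction: prey at step 1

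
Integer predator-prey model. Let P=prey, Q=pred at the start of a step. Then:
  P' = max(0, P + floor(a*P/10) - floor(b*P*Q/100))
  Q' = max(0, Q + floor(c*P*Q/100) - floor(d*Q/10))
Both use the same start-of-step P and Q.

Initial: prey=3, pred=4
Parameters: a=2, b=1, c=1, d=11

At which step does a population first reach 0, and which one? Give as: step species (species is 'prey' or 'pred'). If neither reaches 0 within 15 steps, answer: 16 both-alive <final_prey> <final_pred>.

Step 1: prey: 3+0-0=3; pred: 4+0-4=0
First extinction: pred at step 1

Answer: 1 pred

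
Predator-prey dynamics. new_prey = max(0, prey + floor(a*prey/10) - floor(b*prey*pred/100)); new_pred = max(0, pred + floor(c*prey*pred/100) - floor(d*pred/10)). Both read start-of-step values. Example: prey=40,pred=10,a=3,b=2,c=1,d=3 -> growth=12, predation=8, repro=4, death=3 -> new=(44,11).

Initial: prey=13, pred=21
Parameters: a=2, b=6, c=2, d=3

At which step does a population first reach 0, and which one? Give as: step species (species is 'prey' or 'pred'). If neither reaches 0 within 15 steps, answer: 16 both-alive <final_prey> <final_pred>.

Answer: 1 prey

Derivation:
Step 1: prey: 13+2-16=0; pred: 21+5-6=20
First extinction: prey at step 1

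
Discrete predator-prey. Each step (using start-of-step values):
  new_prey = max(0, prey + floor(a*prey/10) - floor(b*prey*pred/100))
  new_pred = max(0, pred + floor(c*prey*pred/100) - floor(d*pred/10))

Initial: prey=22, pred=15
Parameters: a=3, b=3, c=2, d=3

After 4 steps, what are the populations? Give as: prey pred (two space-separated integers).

Step 1: prey: 22+6-9=19; pred: 15+6-4=17
Step 2: prey: 19+5-9=15; pred: 17+6-5=18
Step 3: prey: 15+4-8=11; pred: 18+5-5=18
Step 4: prey: 11+3-5=9; pred: 18+3-5=16

Answer: 9 16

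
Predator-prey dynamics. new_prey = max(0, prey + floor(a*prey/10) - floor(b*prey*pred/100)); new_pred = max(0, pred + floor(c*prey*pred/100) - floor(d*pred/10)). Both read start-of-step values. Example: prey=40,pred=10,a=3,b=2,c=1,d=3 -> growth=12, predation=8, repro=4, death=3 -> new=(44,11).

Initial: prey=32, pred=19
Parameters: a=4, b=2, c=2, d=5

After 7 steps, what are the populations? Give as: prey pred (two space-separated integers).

Answer: 15 19

Derivation:
Step 1: prey: 32+12-12=32; pred: 19+12-9=22
Step 2: prey: 32+12-14=30; pred: 22+14-11=25
Step 3: prey: 30+12-15=27; pred: 25+15-12=28
Step 4: prey: 27+10-15=22; pred: 28+15-14=29
Step 5: prey: 22+8-12=18; pred: 29+12-14=27
Step 6: prey: 18+7-9=16; pred: 27+9-13=23
Step 7: prey: 16+6-7=15; pred: 23+7-11=19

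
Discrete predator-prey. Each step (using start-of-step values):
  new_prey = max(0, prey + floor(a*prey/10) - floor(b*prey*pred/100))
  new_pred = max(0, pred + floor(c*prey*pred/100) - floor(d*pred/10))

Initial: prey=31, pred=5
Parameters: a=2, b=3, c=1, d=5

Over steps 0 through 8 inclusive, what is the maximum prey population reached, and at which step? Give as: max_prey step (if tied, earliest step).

Step 1: prey: 31+6-4=33; pred: 5+1-2=4
Step 2: prey: 33+6-3=36; pred: 4+1-2=3
Step 3: prey: 36+7-3=40; pred: 3+1-1=3
Step 4: prey: 40+8-3=45; pred: 3+1-1=3
Step 5: prey: 45+9-4=50; pred: 3+1-1=3
Step 6: prey: 50+10-4=56; pred: 3+1-1=3
Step 7: prey: 56+11-5=62; pred: 3+1-1=3
Step 8: prey: 62+12-5=69; pred: 3+1-1=3
Max prey = 69 at step 8

Answer: 69 8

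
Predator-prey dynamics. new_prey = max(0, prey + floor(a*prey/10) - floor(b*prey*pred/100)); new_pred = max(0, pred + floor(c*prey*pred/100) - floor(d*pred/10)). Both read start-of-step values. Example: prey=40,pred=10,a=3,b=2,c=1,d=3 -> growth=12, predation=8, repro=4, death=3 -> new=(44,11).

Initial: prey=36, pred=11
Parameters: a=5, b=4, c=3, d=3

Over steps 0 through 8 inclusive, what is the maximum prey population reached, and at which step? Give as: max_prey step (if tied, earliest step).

Answer: 39 1

Derivation:
Step 1: prey: 36+18-15=39; pred: 11+11-3=19
Step 2: prey: 39+19-29=29; pred: 19+22-5=36
Step 3: prey: 29+14-41=2; pred: 36+31-10=57
Step 4: prey: 2+1-4=0; pred: 57+3-17=43
Step 5: prey: 0+0-0=0; pred: 43+0-12=31
Step 6: prey: 0+0-0=0; pred: 31+0-9=22
Step 7: prey: 0+0-0=0; pred: 22+0-6=16
Step 8: prey: 0+0-0=0; pred: 16+0-4=12
Max prey = 39 at step 1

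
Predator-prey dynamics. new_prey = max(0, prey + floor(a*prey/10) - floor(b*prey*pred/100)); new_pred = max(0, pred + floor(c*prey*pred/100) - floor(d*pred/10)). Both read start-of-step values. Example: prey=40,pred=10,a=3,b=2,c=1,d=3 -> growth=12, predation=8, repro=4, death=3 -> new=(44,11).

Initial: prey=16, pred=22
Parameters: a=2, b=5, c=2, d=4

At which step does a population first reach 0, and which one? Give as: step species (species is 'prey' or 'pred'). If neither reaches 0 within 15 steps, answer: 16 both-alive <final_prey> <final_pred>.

Answer: 2 prey

Derivation:
Step 1: prey: 16+3-17=2; pred: 22+7-8=21
Step 2: prey: 2+0-2=0; pred: 21+0-8=13
First extinction: prey at step 2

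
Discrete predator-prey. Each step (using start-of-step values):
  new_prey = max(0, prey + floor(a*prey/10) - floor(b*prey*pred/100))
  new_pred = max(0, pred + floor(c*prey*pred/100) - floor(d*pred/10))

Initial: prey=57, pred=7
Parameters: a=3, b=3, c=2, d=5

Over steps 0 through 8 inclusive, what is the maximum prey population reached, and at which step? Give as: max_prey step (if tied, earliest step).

Answer: 63 1

Derivation:
Step 1: prey: 57+17-11=63; pred: 7+7-3=11
Step 2: prey: 63+18-20=61; pred: 11+13-5=19
Step 3: prey: 61+18-34=45; pred: 19+23-9=33
Step 4: prey: 45+13-44=14; pred: 33+29-16=46
Step 5: prey: 14+4-19=0; pred: 46+12-23=35
Step 6: prey: 0+0-0=0; pred: 35+0-17=18
Step 7: prey: 0+0-0=0; pred: 18+0-9=9
Step 8: prey: 0+0-0=0; pred: 9+0-4=5
Max prey = 63 at step 1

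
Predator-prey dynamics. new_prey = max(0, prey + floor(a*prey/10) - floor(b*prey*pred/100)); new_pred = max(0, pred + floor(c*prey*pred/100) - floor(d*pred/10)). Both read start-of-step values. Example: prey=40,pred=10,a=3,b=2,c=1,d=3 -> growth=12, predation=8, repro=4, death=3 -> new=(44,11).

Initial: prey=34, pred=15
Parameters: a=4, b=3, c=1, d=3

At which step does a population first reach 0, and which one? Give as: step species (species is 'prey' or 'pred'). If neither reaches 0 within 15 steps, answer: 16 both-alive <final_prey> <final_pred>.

Step 1: prey: 34+13-15=32; pred: 15+5-4=16
Step 2: prey: 32+12-15=29; pred: 16+5-4=17
Step 3: prey: 29+11-14=26; pred: 17+4-5=16
Step 4: prey: 26+10-12=24; pred: 16+4-4=16
Step 5: prey: 24+9-11=22; pred: 16+3-4=15
Step 6: prey: 22+8-9=21; pred: 15+3-4=14
Step 7: prey: 21+8-8=21; pred: 14+2-4=12
Step 8: prey: 21+8-7=22; pred: 12+2-3=11
Step 9: prey: 22+8-7=23; pred: 11+2-3=10
Step 10: prey: 23+9-6=26; pred: 10+2-3=9
Step 11: prey: 26+10-7=29; pred: 9+2-2=9
Step 12: prey: 29+11-7=33; pred: 9+2-2=9
Step 13: prey: 33+13-8=38; pred: 9+2-2=9
Step 14: prey: 38+15-10=43; pred: 9+3-2=10
Step 15: prey: 43+17-12=48; pred: 10+4-3=11
No extinction within 15 steps

Answer: 16 both-alive 48 11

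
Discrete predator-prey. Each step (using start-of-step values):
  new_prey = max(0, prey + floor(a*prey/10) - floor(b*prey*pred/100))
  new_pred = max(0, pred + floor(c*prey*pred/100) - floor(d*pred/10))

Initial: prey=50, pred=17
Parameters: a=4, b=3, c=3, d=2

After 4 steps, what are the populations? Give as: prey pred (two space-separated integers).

Answer: 0 76

Derivation:
Step 1: prey: 50+20-25=45; pred: 17+25-3=39
Step 2: prey: 45+18-52=11; pred: 39+52-7=84
Step 3: prey: 11+4-27=0; pred: 84+27-16=95
Step 4: prey: 0+0-0=0; pred: 95+0-19=76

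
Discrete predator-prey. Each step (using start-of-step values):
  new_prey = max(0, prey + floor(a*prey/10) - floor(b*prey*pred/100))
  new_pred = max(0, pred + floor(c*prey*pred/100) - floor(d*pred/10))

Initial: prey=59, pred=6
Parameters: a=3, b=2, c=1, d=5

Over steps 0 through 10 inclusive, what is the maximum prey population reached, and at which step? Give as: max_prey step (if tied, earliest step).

Step 1: prey: 59+17-7=69; pred: 6+3-3=6
Step 2: prey: 69+20-8=81; pred: 6+4-3=7
Step 3: prey: 81+24-11=94; pred: 7+5-3=9
Step 4: prey: 94+28-16=106; pred: 9+8-4=13
Step 5: prey: 106+31-27=110; pred: 13+13-6=20
Step 6: prey: 110+33-44=99; pred: 20+22-10=32
Step 7: prey: 99+29-63=65; pred: 32+31-16=47
Step 8: prey: 65+19-61=23; pred: 47+30-23=54
Step 9: prey: 23+6-24=5; pred: 54+12-27=39
Step 10: prey: 5+1-3=3; pred: 39+1-19=21
Max prey = 110 at step 5

Answer: 110 5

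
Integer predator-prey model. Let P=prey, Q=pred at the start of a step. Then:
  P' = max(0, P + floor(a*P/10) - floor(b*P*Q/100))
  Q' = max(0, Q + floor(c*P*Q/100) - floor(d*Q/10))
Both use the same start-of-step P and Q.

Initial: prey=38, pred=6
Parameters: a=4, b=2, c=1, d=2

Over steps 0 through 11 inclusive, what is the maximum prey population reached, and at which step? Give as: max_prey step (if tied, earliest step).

Step 1: prey: 38+15-4=49; pred: 6+2-1=7
Step 2: prey: 49+19-6=62; pred: 7+3-1=9
Step 3: prey: 62+24-11=75; pred: 9+5-1=13
Step 4: prey: 75+30-19=86; pred: 13+9-2=20
Step 5: prey: 86+34-34=86; pred: 20+17-4=33
Step 6: prey: 86+34-56=64; pred: 33+28-6=55
Step 7: prey: 64+25-70=19; pred: 55+35-11=79
Step 8: prey: 19+7-30=0; pred: 79+15-15=79
Step 9: prey: 0+0-0=0; pred: 79+0-15=64
Step 10: prey: 0+0-0=0; pred: 64+0-12=52
Step 11: prey: 0+0-0=0; pred: 52+0-10=42
Max prey = 86 at step 4

Answer: 86 4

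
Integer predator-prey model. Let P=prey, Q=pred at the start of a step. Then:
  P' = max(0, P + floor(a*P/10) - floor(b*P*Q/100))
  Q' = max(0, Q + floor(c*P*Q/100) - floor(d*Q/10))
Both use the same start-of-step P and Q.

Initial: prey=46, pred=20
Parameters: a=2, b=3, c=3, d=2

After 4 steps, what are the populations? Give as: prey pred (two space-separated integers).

Answer: 0 46

Derivation:
Step 1: prey: 46+9-27=28; pred: 20+27-4=43
Step 2: prey: 28+5-36=0; pred: 43+36-8=71
Step 3: prey: 0+0-0=0; pred: 71+0-14=57
Step 4: prey: 0+0-0=0; pred: 57+0-11=46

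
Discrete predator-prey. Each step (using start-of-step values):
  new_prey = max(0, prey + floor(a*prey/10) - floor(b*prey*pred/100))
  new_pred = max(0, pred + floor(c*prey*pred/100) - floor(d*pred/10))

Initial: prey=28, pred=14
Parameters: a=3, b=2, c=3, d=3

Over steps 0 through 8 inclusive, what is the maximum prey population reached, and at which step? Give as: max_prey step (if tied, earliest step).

Answer: 29 1

Derivation:
Step 1: prey: 28+8-7=29; pred: 14+11-4=21
Step 2: prey: 29+8-12=25; pred: 21+18-6=33
Step 3: prey: 25+7-16=16; pred: 33+24-9=48
Step 4: prey: 16+4-15=5; pred: 48+23-14=57
Step 5: prey: 5+1-5=1; pred: 57+8-17=48
Step 6: prey: 1+0-0=1; pred: 48+1-14=35
Step 7: prey: 1+0-0=1; pred: 35+1-10=26
Step 8: prey: 1+0-0=1; pred: 26+0-7=19
Max prey = 29 at step 1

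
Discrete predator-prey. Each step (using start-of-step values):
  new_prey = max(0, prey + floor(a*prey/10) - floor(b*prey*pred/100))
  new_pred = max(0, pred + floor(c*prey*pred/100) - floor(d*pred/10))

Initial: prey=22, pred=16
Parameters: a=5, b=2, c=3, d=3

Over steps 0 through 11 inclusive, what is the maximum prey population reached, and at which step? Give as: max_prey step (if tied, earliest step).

Answer: 28 2

Derivation:
Step 1: prey: 22+11-7=26; pred: 16+10-4=22
Step 2: prey: 26+13-11=28; pred: 22+17-6=33
Step 3: prey: 28+14-18=24; pred: 33+27-9=51
Step 4: prey: 24+12-24=12; pred: 51+36-15=72
Step 5: prey: 12+6-17=1; pred: 72+25-21=76
Step 6: prey: 1+0-1=0; pred: 76+2-22=56
Step 7: prey: 0+0-0=0; pred: 56+0-16=40
Step 8: prey: 0+0-0=0; pred: 40+0-12=28
Step 9: prey: 0+0-0=0; pred: 28+0-8=20
Step 10: prey: 0+0-0=0; pred: 20+0-6=14
Step 11: prey: 0+0-0=0; pred: 14+0-4=10
Max prey = 28 at step 2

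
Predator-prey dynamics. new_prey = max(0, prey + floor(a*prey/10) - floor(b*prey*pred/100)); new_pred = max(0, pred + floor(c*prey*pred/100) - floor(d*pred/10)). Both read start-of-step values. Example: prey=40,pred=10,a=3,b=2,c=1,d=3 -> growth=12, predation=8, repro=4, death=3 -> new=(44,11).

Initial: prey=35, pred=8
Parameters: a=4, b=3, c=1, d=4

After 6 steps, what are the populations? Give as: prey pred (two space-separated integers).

Answer: 80 17

Derivation:
Step 1: prey: 35+14-8=41; pred: 8+2-3=7
Step 2: prey: 41+16-8=49; pred: 7+2-2=7
Step 3: prey: 49+19-10=58; pred: 7+3-2=8
Step 4: prey: 58+23-13=68; pred: 8+4-3=9
Step 5: prey: 68+27-18=77; pred: 9+6-3=12
Step 6: prey: 77+30-27=80; pred: 12+9-4=17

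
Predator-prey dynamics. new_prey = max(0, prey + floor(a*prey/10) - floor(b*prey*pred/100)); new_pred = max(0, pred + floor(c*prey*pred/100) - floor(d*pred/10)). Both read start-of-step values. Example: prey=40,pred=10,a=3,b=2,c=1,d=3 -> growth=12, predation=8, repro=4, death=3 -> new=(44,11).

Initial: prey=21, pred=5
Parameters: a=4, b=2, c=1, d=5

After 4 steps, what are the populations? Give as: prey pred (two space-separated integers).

Step 1: prey: 21+8-2=27; pred: 5+1-2=4
Step 2: prey: 27+10-2=35; pred: 4+1-2=3
Step 3: prey: 35+14-2=47; pred: 3+1-1=3
Step 4: prey: 47+18-2=63; pred: 3+1-1=3

Answer: 63 3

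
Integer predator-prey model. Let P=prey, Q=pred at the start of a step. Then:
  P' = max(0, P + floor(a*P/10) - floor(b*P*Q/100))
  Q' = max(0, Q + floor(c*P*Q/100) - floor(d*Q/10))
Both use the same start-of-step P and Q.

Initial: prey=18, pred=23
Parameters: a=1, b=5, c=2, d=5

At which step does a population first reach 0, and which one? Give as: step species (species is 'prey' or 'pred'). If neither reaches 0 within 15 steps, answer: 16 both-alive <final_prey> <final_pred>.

Answer: 1 prey

Derivation:
Step 1: prey: 18+1-20=0; pred: 23+8-11=20
First extinction: prey at step 1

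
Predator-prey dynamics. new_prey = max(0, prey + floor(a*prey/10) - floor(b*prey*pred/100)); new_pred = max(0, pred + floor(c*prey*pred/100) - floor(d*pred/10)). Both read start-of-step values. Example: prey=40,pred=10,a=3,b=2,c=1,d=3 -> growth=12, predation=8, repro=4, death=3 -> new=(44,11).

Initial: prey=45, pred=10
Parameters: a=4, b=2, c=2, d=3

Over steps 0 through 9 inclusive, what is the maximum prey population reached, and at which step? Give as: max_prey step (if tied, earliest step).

Step 1: prey: 45+18-9=54; pred: 10+9-3=16
Step 2: prey: 54+21-17=58; pred: 16+17-4=29
Step 3: prey: 58+23-33=48; pred: 29+33-8=54
Step 4: prey: 48+19-51=16; pred: 54+51-16=89
Step 5: prey: 16+6-28=0; pred: 89+28-26=91
Step 6: prey: 0+0-0=0; pred: 91+0-27=64
Step 7: prey: 0+0-0=0; pred: 64+0-19=45
Step 8: prey: 0+0-0=0; pred: 45+0-13=32
Step 9: prey: 0+0-0=0; pred: 32+0-9=23
Max prey = 58 at step 2

Answer: 58 2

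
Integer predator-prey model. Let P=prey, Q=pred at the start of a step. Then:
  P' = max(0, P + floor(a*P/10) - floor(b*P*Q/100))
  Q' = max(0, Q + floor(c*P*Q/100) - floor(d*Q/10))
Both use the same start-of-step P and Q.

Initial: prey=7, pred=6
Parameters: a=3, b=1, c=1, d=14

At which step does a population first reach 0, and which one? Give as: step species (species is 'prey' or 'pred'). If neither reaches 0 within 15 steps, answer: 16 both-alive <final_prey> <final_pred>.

Step 1: prey: 7+2-0=9; pred: 6+0-8=0
First extinction: pred at step 1

Answer: 1 pred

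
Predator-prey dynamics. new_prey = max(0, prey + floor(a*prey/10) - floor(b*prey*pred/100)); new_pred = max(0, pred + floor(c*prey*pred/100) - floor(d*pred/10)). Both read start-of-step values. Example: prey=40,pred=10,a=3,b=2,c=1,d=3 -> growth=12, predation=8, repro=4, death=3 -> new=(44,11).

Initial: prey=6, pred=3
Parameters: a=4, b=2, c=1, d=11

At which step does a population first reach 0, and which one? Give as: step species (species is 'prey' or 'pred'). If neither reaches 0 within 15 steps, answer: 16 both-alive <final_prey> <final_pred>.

Answer: 1 pred

Derivation:
Step 1: prey: 6+2-0=8; pred: 3+0-3=0
First extinction: pred at step 1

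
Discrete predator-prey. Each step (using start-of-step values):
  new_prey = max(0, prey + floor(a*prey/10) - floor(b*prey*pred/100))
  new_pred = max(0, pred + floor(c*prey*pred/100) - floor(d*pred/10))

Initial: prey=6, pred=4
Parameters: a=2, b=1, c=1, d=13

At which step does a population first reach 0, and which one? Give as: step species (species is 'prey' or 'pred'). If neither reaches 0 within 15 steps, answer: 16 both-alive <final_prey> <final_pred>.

Step 1: prey: 6+1-0=7; pred: 4+0-5=0
First extinction: pred at step 1

Answer: 1 pred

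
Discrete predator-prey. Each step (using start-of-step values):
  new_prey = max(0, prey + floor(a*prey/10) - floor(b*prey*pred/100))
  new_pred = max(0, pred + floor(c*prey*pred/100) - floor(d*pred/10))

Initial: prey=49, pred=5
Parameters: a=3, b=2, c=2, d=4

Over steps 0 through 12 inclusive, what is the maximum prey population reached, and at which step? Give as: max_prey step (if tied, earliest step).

Step 1: prey: 49+14-4=59; pred: 5+4-2=7
Step 2: prey: 59+17-8=68; pred: 7+8-2=13
Step 3: prey: 68+20-17=71; pred: 13+17-5=25
Step 4: prey: 71+21-35=57; pred: 25+35-10=50
Step 5: prey: 57+17-57=17; pred: 50+57-20=87
Step 6: prey: 17+5-29=0; pred: 87+29-34=82
Step 7: prey: 0+0-0=0; pred: 82+0-32=50
Step 8: prey: 0+0-0=0; pred: 50+0-20=30
Step 9: prey: 0+0-0=0; pred: 30+0-12=18
Step 10: prey: 0+0-0=0; pred: 18+0-7=11
Step 11: prey: 0+0-0=0; pred: 11+0-4=7
Step 12: prey: 0+0-0=0; pred: 7+0-2=5
Max prey = 71 at step 3

Answer: 71 3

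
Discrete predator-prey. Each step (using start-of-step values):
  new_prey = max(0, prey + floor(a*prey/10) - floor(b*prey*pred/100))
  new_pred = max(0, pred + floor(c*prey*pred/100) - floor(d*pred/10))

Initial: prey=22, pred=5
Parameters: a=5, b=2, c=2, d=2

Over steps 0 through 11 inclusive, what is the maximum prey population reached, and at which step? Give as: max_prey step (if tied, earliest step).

Answer: 72 4

Derivation:
Step 1: prey: 22+11-2=31; pred: 5+2-1=6
Step 2: prey: 31+15-3=43; pred: 6+3-1=8
Step 3: prey: 43+21-6=58; pred: 8+6-1=13
Step 4: prey: 58+29-15=72; pred: 13+15-2=26
Step 5: prey: 72+36-37=71; pred: 26+37-5=58
Step 6: prey: 71+35-82=24; pred: 58+82-11=129
Step 7: prey: 24+12-61=0; pred: 129+61-25=165
Step 8: prey: 0+0-0=0; pred: 165+0-33=132
Step 9: prey: 0+0-0=0; pred: 132+0-26=106
Step 10: prey: 0+0-0=0; pred: 106+0-21=85
Step 11: prey: 0+0-0=0; pred: 85+0-17=68
Max prey = 72 at step 4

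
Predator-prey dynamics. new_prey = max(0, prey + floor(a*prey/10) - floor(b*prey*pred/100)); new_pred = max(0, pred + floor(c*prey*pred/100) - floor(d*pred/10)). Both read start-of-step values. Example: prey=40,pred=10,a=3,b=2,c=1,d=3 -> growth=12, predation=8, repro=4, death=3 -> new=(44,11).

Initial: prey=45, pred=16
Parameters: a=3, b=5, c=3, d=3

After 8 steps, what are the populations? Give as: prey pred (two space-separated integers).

Step 1: prey: 45+13-36=22; pred: 16+21-4=33
Step 2: prey: 22+6-36=0; pred: 33+21-9=45
Step 3: prey: 0+0-0=0; pred: 45+0-13=32
Step 4: prey: 0+0-0=0; pred: 32+0-9=23
Step 5: prey: 0+0-0=0; pred: 23+0-6=17
Step 6: prey: 0+0-0=0; pred: 17+0-5=12
Step 7: prey: 0+0-0=0; pred: 12+0-3=9
Step 8: prey: 0+0-0=0; pred: 9+0-2=7

Answer: 0 7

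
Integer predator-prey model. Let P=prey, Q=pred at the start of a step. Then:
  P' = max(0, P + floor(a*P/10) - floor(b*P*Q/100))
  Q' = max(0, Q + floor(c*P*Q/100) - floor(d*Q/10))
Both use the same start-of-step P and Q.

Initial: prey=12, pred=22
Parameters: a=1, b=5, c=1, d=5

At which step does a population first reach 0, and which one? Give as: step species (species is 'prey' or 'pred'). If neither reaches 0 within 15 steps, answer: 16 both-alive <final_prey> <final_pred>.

Step 1: prey: 12+1-13=0; pred: 22+2-11=13
First extinction: prey at step 1

Answer: 1 prey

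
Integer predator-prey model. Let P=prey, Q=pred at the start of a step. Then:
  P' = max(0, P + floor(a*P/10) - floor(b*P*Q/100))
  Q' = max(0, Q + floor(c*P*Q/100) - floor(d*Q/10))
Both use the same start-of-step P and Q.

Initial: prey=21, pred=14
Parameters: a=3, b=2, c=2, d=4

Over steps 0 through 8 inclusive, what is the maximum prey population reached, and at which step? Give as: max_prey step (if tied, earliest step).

Answer: 22 1

Derivation:
Step 1: prey: 21+6-5=22; pred: 14+5-5=14
Step 2: prey: 22+6-6=22; pred: 14+6-5=15
Step 3: prey: 22+6-6=22; pred: 15+6-6=15
Step 4: prey: 22+6-6=22; pred: 15+6-6=15
Step 5: prey: 22+6-6=22; pred: 15+6-6=15
Step 6: prey: 22+6-6=22; pred: 15+6-6=15
Step 7: prey: 22+6-6=22; pred: 15+6-6=15
Step 8: prey: 22+6-6=22; pred: 15+6-6=15
Max prey = 22 at step 1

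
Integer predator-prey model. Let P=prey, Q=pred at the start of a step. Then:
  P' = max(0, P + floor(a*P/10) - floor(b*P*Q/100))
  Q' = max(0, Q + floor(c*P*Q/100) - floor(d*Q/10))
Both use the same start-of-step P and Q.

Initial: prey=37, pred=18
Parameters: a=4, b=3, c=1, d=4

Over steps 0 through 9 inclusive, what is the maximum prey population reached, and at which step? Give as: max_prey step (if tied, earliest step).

Step 1: prey: 37+14-19=32; pred: 18+6-7=17
Step 2: prey: 32+12-16=28; pred: 17+5-6=16
Step 3: prey: 28+11-13=26; pred: 16+4-6=14
Step 4: prey: 26+10-10=26; pred: 14+3-5=12
Step 5: prey: 26+10-9=27; pred: 12+3-4=11
Step 6: prey: 27+10-8=29; pred: 11+2-4=9
Step 7: prey: 29+11-7=33; pred: 9+2-3=8
Step 8: prey: 33+13-7=39; pred: 8+2-3=7
Step 9: prey: 39+15-8=46; pred: 7+2-2=7
Max prey = 46 at step 9

Answer: 46 9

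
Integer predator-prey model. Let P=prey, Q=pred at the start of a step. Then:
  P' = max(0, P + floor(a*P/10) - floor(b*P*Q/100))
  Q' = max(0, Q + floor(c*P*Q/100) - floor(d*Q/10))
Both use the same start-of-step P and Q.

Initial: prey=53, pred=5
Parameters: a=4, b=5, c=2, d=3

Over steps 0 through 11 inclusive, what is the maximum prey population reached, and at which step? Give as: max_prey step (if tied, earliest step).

Step 1: prey: 53+21-13=61; pred: 5+5-1=9
Step 2: prey: 61+24-27=58; pred: 9+10-2=17
Step 3: prey: 58+23-49=32; pred: 17+19-5=31
Step 4: prey: 32+12-49=0; pred: 31+19-9=41
Step 5: prey: 0+0-0=0; pred: 41+0-12=29
Step 6: prey: 0+0-0=0; pred: 29+0-8=21
Step 7: prey: 0+0-0=0; pred: 21+0-6=15
Step 8: prey: 0+0-0=0; pred: 15+0-4=11
Step 9: prey: 0+0-0=0; pred: 11+0-3=8
Step 10: prey: 0+0-0=0; pred: 8+0-2=6
Step 11: prey: 0+0-0=0; pred: 6+0-1=5
Max prey = 61 at step 1

Answer: 61 1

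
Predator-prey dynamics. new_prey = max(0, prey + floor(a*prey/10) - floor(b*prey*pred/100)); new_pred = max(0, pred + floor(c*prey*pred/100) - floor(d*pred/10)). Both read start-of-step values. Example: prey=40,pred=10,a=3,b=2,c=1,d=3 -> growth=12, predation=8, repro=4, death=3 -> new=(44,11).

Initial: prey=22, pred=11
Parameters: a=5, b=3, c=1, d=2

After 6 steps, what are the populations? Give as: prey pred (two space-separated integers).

Step 1: prey: 22+11-7=26; pred: 11+2-2=11
Step 2: prey: 26+13-8=31; pred: 11+2-2=11
Step 3: prey: 31+15-10=36; pred: 11+3-2=12
Step 4: prey: 36+18-12=42; pred: 12+4-2=14
Step 5: prey: 42+21-17=46; pred: 14+5-2=17
Step 6: prey: 46+23-23=46; pred: 17+7-3=21

Answer: 46 21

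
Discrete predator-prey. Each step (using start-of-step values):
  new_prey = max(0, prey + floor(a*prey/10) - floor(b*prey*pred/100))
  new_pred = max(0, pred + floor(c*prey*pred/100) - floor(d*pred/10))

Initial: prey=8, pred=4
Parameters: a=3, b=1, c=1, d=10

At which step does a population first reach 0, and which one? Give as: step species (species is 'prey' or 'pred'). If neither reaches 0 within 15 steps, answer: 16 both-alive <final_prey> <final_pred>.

Step 1: prey: 8+2-0=10; pred: 4+0-4=0
First extinction: pred at step 1

Answer: 1 pred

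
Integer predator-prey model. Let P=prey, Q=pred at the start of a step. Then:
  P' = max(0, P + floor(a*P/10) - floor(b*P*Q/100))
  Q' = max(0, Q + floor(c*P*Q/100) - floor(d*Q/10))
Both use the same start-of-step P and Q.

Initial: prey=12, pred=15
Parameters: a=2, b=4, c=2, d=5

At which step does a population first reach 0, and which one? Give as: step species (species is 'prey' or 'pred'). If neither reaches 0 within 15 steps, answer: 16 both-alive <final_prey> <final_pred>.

Answer: 16 both-alive 30 1

Derivation:
Step 1: prey: 12+2-7=7; pred: 15+3-7=11
Step 2: prey: 7+1-3=5; pred: 11+1-5=7
Step 3: prey: 5+1-1=5; pred: 7+0-3=4
Step 4: prey: 5+1-0=6; pred: 4+0-2=2
Step 5: prey: 6+1-0=7; pred: 2+0-1=1
Step 6: prey: 7+1-0=8; pred: 1+0-0=1
Step 7: prey: 8+1-0=9; pred: 1+0-0=1
Step 8: prey: 9+1-0=10; pred: 1+0-0=1
Step 9: prey: 10+2-0=12; pred: 1+0-0=1
Step 10: prey: 12+2-0=14; pred: 1+0-0=1
Step 11: prey: 14+2-0=16; pred: 1+0-0=1
Step 12: prey: 16+3-0=19; pred: 1+0-0=1
Step 13: prey: 19+3-0=22; pred: 1+0-0=1
Step 14: prey: 22+4-0=26; pred: 1+0-0=1
Step 15: prey: 26+5-1=30; pred: 1+0-0=1
No extinction within 15 steps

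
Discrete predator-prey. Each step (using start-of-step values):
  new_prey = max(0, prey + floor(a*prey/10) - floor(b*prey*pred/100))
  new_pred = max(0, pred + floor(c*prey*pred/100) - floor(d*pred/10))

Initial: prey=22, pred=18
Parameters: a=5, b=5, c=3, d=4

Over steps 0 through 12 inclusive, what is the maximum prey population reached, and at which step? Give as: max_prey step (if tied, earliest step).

Answer: 26 12

Derivation:
Step 1: prey: 22+11-19=14; pred: 18+11-7=22
Step 2: prey: 14+7-15=6; pred: 22+9-8=23
Step 3: prey: 6+3-6=3; pred: 23+4-9=18
Step 4: prey: 3+1-2=2; pred: 18+1-7=12
Step 5: prey: 2+1-1=2; pred: 12+0-4=8
Step 6: prey: 2+1-0=3; pred: 8+0-3=5
Step 7: prey: 3+1-0=4; pred: 5+0-2=3
Step 8: prey: 4+2-0=6; pred: 3+0-1=2
Step 9: prey: 6+3-0=9; pred: 2+0-0=2
Step 10: prey: 9+4-0=13; pred: 2+0-0=2
Step 11: prey: 13+6-1=18; pred: 2+0-0=2
Step 12: prey: 18+9-1=26; pred: 2+1-0=3
Max prey = 26 at step 12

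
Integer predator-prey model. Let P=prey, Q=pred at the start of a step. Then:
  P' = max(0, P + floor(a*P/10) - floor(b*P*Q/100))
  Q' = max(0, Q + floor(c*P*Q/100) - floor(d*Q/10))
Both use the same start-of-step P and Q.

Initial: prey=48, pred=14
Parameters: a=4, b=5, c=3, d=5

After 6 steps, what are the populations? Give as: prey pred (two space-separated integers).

Answer: 0 3

Derivation:
Step 1: prey: 48+19-33=34; pred: 14+20-7=27
Step 2: prey: 34+13-45=2; pred: 27+27-13=41
Step 3: prey: 2+0-4=0; pred: 41+2-20=23
Step 4: prey: 0+0-0=0; pred: 23+0-11=12
Step 5: prey: 0+0-0=0; pred: 12+0-6=6
Step 6: prey: 0+0-0=0; pred: 6+0-3=3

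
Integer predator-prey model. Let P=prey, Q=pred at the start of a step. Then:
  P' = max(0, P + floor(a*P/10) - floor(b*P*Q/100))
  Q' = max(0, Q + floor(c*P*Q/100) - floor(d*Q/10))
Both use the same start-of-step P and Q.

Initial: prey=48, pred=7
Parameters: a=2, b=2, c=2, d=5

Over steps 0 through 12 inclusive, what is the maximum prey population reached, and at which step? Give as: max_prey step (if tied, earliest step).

Step 1: prey: 48+9-6=51; pred: 7+6-3=10
Step 2: prey: 51+10-10=51; pred: 10+10-5=15
Step 3: prey: 51+10-15=46; pred: 15+15-7=23
Step 4: prey: 46+9-21=34; pred: 23+21-11=33
Step 5: prey: 34+6-22=18; pred: 33+22-16=39
Step 6: prey: 18+3-14=7; pred: 39+14-19=34
Step 7: prey: 7+1-4=4; pred: 34+4-17=21
Step 8: prey: 4+0-1=3; pred: 21+1-10=12
Step 9: prey: 3+0-0=3; pred: 12+0-6=6
Step 10: prey: 3+0-0=3; pred: 6+0-3=3
Step 11: prey: 3+0-0=3; pred: 3+0-1=2
Step 12: prey: 3+0-0=3; pred: 2+0-1=1
Max prey = 51 at step 1

Answer: 51 1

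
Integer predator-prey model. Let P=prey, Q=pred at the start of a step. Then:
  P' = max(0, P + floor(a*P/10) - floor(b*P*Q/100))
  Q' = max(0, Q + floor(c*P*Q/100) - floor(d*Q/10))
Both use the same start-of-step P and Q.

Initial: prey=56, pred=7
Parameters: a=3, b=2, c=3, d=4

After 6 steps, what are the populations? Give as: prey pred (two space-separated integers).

Answer: 0 57

Derivation:
Step 1: prey: 56+16-7=65; pred: 7+11-2=16
Step 2: prey: 65+19-20=64; pred: 16+31-6=41
Step 3: prey: 64+19-52=31; pred: 41+78-16=103
Step 4: prey: 31+9-63=0; pred: 103+95-41=157
Step 5: prey: 0+0-0=0; pred: 157+0-62=95
Step 6: prey: 0+0-0=0; pred: 95+0-38=57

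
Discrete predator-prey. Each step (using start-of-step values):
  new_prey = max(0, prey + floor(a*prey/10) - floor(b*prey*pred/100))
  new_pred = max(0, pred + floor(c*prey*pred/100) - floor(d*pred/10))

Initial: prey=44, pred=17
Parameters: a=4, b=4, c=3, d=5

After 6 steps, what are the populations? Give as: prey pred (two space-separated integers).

Step 1: prey: 44+17-29=32; pred: 17+22-8=31
Step 2: prey: 32+12-39=5; pred: 31+29-15=45
Step 3: prey: 5+2-9=0; pred: 45+6-22=29
Step 4: prey: 0+0-0=0; pred: 29+0-14=15
Step 5: prey: 0+0-0=0; pred: 15+0-7=8
Step 6: prey: 0+0-0=0; pred: 8+0-4=4

Answer: 0 4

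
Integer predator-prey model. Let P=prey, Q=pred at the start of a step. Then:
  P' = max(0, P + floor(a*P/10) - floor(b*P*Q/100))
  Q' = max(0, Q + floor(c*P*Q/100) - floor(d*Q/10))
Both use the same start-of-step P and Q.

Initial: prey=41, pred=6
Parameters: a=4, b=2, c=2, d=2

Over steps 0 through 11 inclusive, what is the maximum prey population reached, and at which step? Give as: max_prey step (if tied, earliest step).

Step 1: prey: 41+16-4=53; pred: 6+4-1=9
Step 2: prey: 53+21-9=65; pred: 9+9-1=17
Step 3: prey: 65+26-22=69; pred: 17+22-3=36
Step 4: prey: 69+27-49=47; pred: 36+49-7=78
Step 5: prey: 47+18-73=0; pred: 78+73-15=136
Step 6: prey: 0+0-0=0; pred: 136+0-27=109
Step 7: prey: 0+0-0=0; pred: 109+0-21=88
Step 8: prey: 0+0-0=0; pred: 88+0-17=71
Step 9: prey: 0+0-0=0; pred: 71+0-14=57
Step 10: prey: 0+0-0=0; pred: 57+0-11=46
Step 11: prey: 0+0-0=0; pred: 46+0-9=37
Max prey = 69 at step 3

Answer: 69 3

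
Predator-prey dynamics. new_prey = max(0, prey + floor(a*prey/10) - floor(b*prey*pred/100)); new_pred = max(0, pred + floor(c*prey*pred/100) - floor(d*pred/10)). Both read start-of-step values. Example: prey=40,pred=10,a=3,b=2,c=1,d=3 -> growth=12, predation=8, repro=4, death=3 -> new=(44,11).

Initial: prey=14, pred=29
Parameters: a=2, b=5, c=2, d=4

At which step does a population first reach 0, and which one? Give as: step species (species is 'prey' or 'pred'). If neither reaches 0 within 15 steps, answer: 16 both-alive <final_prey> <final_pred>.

Answer: 1 prey

Derivation:
Step 1: prey: 14+2-20=0; pred: 29+8-11=26
First extinction: prey at step 1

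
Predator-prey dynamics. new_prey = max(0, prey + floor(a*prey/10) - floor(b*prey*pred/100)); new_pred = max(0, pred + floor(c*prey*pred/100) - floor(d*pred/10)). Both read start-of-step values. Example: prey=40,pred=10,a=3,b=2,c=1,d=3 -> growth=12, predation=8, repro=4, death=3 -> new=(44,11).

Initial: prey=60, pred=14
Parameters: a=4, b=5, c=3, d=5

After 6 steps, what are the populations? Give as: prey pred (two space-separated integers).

Answer: 0 4

Derivation:
Step 1: prey: 60+24-42=42; pred: 14+25-7=32
Step 2: prey: 42+16-67=0; pred: 32+40-16=56
Step 3: prey: 0+0-0=0; pred: 56+0-28=28
Step 4: prey: 0+0-0=0; pred: 28+0-14=14
Step 5: prey: 0+0-0=0; pred: 14+0-7=7
Step 6: prey: 0+0-0=0; pred: 7+0-3=4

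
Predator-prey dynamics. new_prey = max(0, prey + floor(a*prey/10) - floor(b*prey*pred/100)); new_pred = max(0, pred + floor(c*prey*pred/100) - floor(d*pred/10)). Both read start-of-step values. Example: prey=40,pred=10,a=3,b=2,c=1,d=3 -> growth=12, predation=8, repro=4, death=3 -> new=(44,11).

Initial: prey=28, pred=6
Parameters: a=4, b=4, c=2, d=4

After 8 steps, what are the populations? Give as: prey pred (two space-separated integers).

Step 1: prey: 28+11-6=33; pred: 6+3-2=7
Step 2: prey: 33+13-9=37; pred: 7+4-2=9
Step 3: prey: 37+14-13=38; pred: 9+6-3=12
Step 4: prey: 38+15-18=35; pred: 12+9-4=17
Step 5: prey: 35+14-23=26; pred: 17+11-6=22
Step 6: prey: 26+10-22=14; pred: 22+11-8=25
Step 7: prey: 14+5-14=5; pred: 25+7-10=22
Step 8: prey: 5+2-4=3; pred: 22+2-8=16

Answer: 3 16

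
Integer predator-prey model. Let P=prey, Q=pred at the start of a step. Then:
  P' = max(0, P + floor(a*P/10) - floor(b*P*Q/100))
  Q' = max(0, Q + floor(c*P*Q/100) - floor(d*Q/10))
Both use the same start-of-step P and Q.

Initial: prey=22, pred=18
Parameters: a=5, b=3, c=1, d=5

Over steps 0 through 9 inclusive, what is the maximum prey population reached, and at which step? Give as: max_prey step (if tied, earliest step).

Answer: 223 9

Derivation:
Step 1: prey: 22+11-11=22; pred: 18+3-9=12
Step 2: prey: 22+11-7=26; pred: 12+2-6=8
Step 3: prey: 26+13-6=33; pred: 8+2-4=6
Step 4: prey: 33+16-5=44; pred: 6+1-3=4
Step 5: prey: 44+22-5=61; pred: 4+1-2=3
Step 6: prey: 61+30-5=86; pred: 3+1-1=3
Step 7: prey: 86+43-7=122; pred: 3+2-1=4
Step 8: prey: 122+61-14=169; pred: 4+4-2=6
Step 9: prey: 169+84-30=223; pred: 6+10-3=13
Max prey = 223 at step 9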